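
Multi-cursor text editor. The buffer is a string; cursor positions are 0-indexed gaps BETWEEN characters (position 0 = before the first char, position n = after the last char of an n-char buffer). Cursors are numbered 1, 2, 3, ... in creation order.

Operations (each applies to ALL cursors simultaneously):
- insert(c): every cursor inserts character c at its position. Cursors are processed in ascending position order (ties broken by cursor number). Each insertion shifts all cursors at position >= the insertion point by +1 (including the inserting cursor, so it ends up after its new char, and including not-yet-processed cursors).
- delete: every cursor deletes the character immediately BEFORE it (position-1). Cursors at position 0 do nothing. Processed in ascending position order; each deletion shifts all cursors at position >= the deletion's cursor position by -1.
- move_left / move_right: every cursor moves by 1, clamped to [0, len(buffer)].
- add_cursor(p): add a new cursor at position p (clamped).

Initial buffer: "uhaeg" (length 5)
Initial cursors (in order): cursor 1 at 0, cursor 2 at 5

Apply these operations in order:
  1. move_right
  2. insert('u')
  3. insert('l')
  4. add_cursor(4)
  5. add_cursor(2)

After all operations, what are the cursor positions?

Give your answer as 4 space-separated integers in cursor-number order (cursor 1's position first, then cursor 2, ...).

Answer: 3 9 4 2

Derivation:
After op 1 (move_right): buffer="uhaeg" (len 5), cursors c1@1 c2@5, authorship .....
After op 2 (insert('u')): buffer="uuhaegu" (len 7), cursors c1@2 c2@7, authorship .1....2
After op 3 (insert('l')): buffer="uulhaegul" (len 9), cursors c1@3 c2@9, authorship .11....22
After op 4 (add_cursor(4)): buffer="uulhaegul" (len 9), cursors c1@3 c3@4 c2@9, authorship .11....22
After op 5 (add_cursor(2)): buffer="uulhaegul" (len 9), cursors c4@2 c1@3 c3@4 c2@9, authorship .11....22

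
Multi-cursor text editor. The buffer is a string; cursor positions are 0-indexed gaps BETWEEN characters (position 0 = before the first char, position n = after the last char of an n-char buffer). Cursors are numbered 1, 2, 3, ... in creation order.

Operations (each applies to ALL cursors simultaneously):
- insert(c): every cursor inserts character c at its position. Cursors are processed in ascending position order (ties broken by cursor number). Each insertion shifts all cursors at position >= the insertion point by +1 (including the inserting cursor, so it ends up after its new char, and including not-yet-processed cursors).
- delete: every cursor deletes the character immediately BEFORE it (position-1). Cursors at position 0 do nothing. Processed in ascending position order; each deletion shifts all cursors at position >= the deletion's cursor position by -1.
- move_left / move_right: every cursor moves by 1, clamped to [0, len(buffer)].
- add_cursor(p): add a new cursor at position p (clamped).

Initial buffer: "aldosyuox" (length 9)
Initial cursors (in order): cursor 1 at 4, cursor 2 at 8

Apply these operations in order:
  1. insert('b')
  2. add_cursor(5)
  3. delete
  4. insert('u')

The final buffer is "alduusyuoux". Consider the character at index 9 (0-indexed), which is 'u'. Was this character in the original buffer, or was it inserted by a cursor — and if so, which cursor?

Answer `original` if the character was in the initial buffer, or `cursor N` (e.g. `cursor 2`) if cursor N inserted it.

Answer: cursor 2

Derivation:
After op 1 (insert('b')): buffer="aldobsyuobx" (len 11), cursors c1@5 c2@10, authorship ....1....2.
After op 2 (add_cursor(5)): buffer="aldobsyuobx" (len 11), cursors c1@5 c3@5 c2@10, authorship ....1....2.
After op 3 (delete): buffer="aldsyuox" (len 8), cursors c1@3 c3@3 c2@7, authorship ........
After op 4 (insert('u')): buffer="alduusyuoux" (len 11), cursors c1@5 c3@5 c2@10, authorship ...13....2.
Authorship (.=original, N=cursor N): . . . 1 3 . . . . 2 .
Index 9: author = 2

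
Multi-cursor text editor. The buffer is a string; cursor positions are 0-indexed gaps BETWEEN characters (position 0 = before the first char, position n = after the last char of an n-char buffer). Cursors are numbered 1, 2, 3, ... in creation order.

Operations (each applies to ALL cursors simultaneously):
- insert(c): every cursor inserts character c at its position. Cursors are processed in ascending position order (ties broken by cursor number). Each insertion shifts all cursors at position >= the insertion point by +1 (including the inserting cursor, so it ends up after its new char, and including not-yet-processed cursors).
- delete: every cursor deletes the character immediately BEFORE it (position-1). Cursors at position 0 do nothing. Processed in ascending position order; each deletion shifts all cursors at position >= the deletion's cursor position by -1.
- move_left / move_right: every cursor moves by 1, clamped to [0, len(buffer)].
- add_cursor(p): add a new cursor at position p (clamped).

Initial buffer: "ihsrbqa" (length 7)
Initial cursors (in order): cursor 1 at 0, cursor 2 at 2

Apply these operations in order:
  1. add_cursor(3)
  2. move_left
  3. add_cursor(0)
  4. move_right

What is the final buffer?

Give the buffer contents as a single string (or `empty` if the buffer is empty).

After op 1 (add_cursor(3)): buffer="ihsrbqa" (len 7), cursors c1@0 c2@2 c3@3, authorship .......
After op 2 (move_left): buffer="ihsrbqa" (len 7), cursors c1@0 c2@1 c3@2, authorship .......
After op 3 (add_cursor(0)): buffer="ihsrbqa" (len 7), cursors c1@0 c4@0 c2@1 c3@2, authorship .......
After op 4 (move_right): buffer="ihsrbqa" (len 7), cursors c1@1 c4@1 c2@2 c3@3, authorship .......

Answer: ihsrbqa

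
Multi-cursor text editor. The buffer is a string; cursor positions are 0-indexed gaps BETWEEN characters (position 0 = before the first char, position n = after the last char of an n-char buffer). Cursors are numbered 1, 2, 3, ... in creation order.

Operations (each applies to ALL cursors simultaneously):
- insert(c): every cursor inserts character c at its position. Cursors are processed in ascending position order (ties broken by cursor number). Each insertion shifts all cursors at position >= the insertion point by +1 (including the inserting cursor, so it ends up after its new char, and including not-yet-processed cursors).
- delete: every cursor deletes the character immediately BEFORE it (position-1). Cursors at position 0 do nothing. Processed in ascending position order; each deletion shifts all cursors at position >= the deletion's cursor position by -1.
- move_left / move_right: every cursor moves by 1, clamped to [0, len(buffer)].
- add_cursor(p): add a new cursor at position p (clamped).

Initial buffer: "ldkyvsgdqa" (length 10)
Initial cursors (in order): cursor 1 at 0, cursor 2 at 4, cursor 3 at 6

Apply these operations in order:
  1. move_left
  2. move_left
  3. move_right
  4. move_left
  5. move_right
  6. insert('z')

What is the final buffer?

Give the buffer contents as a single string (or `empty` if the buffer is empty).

Answer: lzdkzyvzsgdqa

Derivation:
After op 1 (move_left): buffer="ldkyvsgdqa" (len 10), cursors c1@0 c2@3 c3@5, authorship ..........
After op 2 (move_left): buffer="ldkyvsgdqa" (len 10), cursors c1@0 c2@2 c3@4, authorship ..........
After op 3 (move_right): buffer="ldkyvsgdqa" (len 10), cursors c1@1 c2@3 c3@5, authorship ..........
After op 4 (move_left): buffer="ldkyvsgdqa" (len 10), cursors c1@0 c2@2 c3@4, authorship ..........
After op 5 (move_right): buffer="ldkyvsgdqa" (len 10), cursors c1@1 c2@3 c3@5, authorship ..........
After op 6 (insert('z')): buffer="lzdkzyvzsgdqa" (len 13), cursors c1@2 c2@5 c3@8, authorship .1..2..3.....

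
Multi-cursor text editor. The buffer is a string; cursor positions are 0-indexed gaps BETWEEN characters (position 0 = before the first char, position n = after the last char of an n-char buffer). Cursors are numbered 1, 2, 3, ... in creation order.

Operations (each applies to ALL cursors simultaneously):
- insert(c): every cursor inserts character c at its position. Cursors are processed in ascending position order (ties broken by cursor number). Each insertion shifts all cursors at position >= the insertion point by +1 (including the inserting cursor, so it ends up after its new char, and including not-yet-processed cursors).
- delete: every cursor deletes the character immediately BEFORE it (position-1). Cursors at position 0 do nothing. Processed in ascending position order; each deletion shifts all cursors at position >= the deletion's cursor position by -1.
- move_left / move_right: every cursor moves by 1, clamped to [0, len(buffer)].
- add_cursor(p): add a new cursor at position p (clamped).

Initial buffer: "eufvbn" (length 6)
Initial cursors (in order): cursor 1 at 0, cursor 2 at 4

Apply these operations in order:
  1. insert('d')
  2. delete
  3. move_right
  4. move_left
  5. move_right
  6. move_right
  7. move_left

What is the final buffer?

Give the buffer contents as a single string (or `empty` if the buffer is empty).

Answer: eufvbn

Derivation:
After op 1 (insert('d')): buffer="deufvdbn" (len 8), cursors c1@1 c2@6, authorship 1....2..
After op 2 (delete): buffer="eufvbn" (len 6), cursors c1@0 c2@4, authorship ......
After op 3 (move_right): buffer="eufvbn" (len 6), cursors c1@1 c2@5, authorship ......
After op 4 (move_left): buffer="eufvbn" (len 6), cursors c1@0 c2@4, authorship ......
After op 5 (move_right): buffer="eufvbn" (len 6), cursors c1@1 c2@5, authorship ......
After op 6 (move_right): buffer="eufvbn" (len 6), cursors c1@2 c2@6, authorship ......
After op 7 (move_left): buffer="eufvbn" (len 6), cursors c1@1 c2@5, authorship ......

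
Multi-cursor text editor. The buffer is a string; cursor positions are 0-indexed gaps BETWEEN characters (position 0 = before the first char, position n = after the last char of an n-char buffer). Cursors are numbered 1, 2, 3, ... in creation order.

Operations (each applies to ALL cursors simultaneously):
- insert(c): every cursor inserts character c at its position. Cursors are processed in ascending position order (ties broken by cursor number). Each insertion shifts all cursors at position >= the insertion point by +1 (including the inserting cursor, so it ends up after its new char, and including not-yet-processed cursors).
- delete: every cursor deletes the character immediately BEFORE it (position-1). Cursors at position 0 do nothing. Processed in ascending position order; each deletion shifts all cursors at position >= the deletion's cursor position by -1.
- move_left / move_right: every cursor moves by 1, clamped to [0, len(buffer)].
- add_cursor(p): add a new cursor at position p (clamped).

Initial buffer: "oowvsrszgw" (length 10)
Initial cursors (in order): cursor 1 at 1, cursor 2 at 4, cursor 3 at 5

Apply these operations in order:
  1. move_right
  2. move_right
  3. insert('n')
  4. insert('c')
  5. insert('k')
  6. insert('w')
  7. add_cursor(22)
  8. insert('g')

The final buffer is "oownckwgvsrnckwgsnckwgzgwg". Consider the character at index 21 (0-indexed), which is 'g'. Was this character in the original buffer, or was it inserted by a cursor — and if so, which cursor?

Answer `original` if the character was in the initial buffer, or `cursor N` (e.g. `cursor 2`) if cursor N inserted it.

After op 1 (move_right): buffer="oowvsrszgw" (len 10), cursors c1@2 c2@5 c3@6, authorship ..........
After op 2 (move_right): buffer="oowvsrszgw" (len 10), cursors c1@3 c2@6 c3@7, authorship ..........
After op 3 (insert('n')): buffer="oownvsrnsnzgw" (len 13), cursors c1@4 c2@8 c3@10, authorship ...1...2.3...
After op 4 (insert('c')): buffer="oowncvsrncsnczgw" (len 16), cursors c1@5 c2@10 c3@13, authorship ...11...22.33...
After op 5 (insert('k')): buffer="oownckvsrncksnckzgw" (len 19), cursors c1@6 c2@12 c3@16, authorship ...111...222.333...
After op 6 (insert('w')): buffer="oownckwvsrnckwsnckwzgw" (len 22), cursors c1@7 c2@14 c3@19, authorship ...1111...2222.3333...
After op 7 (add_cursor(22)): buffer="oownckwvsrnckwsnckwzgw" (len 22), cursors c1@7 c2@14 c3@19 c4@22, authorship ...1111...2222.3333...
After op 8 (insert('g')): buffer="oownckwgvsrnckwgsnckwgzgwg" (len 26), cursors c1@8 c2@16 c3@22 c4@26, authorship ...11111...22222.33333...4
Authorship (.=original, N=cursor N): . . . 1 1 1 1 1 . . . 2 2 2 2 2 . 3 3 3 3 3 . . . 4
Index 21: author = 3

Answer: cursor 3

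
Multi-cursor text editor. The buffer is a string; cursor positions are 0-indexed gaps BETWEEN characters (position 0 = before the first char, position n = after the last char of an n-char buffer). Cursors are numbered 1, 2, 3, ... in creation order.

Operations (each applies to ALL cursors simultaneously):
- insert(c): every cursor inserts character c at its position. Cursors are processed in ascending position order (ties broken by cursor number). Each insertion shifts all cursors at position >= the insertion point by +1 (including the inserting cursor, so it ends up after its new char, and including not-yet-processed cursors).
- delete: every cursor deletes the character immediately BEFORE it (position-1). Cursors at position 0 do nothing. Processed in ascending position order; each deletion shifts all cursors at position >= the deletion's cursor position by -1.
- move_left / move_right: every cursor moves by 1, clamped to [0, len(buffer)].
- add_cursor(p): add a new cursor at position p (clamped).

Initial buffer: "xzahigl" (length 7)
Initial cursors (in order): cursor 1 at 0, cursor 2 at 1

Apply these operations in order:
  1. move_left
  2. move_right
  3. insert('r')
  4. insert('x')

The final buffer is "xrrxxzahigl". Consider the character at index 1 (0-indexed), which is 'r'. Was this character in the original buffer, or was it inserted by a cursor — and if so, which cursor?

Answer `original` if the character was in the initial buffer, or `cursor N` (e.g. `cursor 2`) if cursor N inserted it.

Answer: cursor 1

Derivation:
After op 1 (move_left): buffer="xzahigl" (len 7), cursors c1@0 c2@0, authorship .......
After op 2 (move_right): buffer="xzahigl" (len 7), cursors c1@1 c2@1, authorship .......
After op 3 (insert('r')): buffer="xrrzahigl" (len 9), cursors c1@3 c2@3, authorship .12......
After op 4 (insert('x')): buffer="xrrxxzahigl" (len 11), cursors c1@5 c2@5, authorship .1212......
Authorship (.=original, N=cursor N): . 1 2 1 2 . . . . . .
Index 1: author = 1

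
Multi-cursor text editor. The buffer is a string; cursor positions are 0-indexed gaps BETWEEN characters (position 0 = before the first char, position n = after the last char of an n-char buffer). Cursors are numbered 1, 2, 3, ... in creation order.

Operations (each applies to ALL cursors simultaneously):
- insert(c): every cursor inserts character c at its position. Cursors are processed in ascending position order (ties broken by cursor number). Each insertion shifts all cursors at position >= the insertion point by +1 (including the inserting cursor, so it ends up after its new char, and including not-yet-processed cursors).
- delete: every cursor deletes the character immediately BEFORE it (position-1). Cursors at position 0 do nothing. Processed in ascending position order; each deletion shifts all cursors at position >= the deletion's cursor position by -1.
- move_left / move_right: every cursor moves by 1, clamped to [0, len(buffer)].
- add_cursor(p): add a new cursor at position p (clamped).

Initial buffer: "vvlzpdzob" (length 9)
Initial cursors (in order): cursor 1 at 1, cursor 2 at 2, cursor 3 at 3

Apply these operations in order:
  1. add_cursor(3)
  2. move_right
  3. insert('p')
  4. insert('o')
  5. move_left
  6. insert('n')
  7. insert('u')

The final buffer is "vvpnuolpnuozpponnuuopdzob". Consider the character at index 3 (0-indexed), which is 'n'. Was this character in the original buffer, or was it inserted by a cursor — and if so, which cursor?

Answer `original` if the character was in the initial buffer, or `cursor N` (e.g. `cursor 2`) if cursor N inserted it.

Answer: cursor 1

Derivation:
After op 1 (add_cursor(3)): buffer="vvlzpdzob" (len 9), cursors c1@1 c2@2 c3@3 c4@3, authorship .........
After op 2 (move_right): buffer="vvlzpdzob" (len 9), cursors c1@2 c2@3 c3@4 c4@4, authorship .........
After op 3 (insert('p')): buffer="vvplpzpppdzob" (len 13), cursors c1@3 c2@5 c3@8 c4@8, authorship ..1.2.34.....
After op 4 (insert('o')): buffer="vvpolpozppoopdzob" (len 17), cursors c1@4 c2@7 c3@12 c4@12, authorship ..11.22.3434.....
After op 5 (move_left): buffer="vvpolpozppoopdzob" (len 17), cursors c1@3 c2@6 c3@11 c4@11, authorship ..11.22.3434.....
After op 6 (insert('n')): buffer="vvpnolpnozpponnopdzob" (len 21), cursors c1@4 c2@8 c3@15 c4@15, authorship ..111.222.343344.....
After op 7 (insert('u')): buffer="vvpnuolpnuozpponnuuopdzob" (len 25), cursors c1@5 c2@10 c3@19 c4@19, authorship ..1111.2222.34334344.....
Authorship (.=original, N=cursor N): . . 1 1 1 1 . 2 2 2 2 . 3 4 3 3 4 3 4 4 . . . . .
Index 3: author = 1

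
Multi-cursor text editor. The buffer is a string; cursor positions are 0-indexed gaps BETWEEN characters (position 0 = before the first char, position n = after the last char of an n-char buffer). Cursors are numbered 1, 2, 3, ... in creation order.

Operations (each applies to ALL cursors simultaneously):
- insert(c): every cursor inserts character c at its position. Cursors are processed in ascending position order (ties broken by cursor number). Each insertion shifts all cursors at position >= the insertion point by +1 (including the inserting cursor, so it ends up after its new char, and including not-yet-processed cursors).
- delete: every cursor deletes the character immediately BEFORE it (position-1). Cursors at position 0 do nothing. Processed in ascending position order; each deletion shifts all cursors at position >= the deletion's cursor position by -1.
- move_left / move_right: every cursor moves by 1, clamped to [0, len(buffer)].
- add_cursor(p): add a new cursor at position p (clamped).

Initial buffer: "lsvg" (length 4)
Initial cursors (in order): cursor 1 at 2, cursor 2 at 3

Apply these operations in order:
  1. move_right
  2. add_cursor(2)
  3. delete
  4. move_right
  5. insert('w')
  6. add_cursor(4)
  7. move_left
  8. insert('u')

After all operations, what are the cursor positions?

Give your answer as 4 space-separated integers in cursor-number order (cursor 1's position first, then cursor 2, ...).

Answer: 7 7 7 7

Derivation:
After op 1 (move_right): buffer="lsvg" (len 4), cursors c1@3 c2@4, authorship ....
After op 2 (add_cursor(2)): buffer="lsvg" (len 4), cursors c3@2 c1@3 c2@4, authorship ....
After op 3 (delete): buffer="l" (len 1), cursors c1@1 c2@1 c3@1, authorship .
After op 4 (move_right): buffer="l" (len 1), cursors c1@1 c2@1 c3@1, authorship .
After op 5 (insert('w')): buffer="lwww" (len 4), cursors c1@4 c2@4 c3@4, authorship .123
After op 6 (add_cursor(4)): buffer="lwww" (len 4), cursors c1@4 c2@4 c3@4 c4@4, authorship .123
After op 7 (move_left): buffer="lwww" (len 4), cursors c1@3 c2@3 c3@3 c4@3, authorship .123
After op 8 (insert('u')): buffer="lwwuuuuw" (len 8), cursors c1@7 c2@7 c3@7 c4@7, authorship .1212343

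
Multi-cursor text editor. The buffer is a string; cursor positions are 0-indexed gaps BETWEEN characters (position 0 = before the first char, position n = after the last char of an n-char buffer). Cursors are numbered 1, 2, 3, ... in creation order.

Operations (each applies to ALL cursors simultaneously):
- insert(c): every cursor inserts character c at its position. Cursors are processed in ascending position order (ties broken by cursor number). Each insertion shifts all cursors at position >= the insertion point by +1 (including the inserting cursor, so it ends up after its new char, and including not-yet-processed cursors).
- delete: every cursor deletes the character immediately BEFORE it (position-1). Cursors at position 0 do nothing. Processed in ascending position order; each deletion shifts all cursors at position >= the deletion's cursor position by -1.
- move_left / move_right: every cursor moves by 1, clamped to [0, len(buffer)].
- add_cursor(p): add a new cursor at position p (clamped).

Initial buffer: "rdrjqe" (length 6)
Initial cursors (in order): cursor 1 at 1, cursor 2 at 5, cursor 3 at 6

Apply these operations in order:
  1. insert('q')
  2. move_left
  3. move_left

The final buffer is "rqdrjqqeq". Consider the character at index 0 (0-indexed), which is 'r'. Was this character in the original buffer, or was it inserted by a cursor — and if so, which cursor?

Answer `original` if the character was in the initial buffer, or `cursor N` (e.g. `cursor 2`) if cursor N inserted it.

After op 1 (insert('q')): buffer="rqdrjqqeq" (len 9), cursors c1@2 c2@7 c3@9, authorship .1....2.3
After op 2 (move_left): buffer="rqdrjqqeq" (len 9), cursors c1@1 c2@6 c3@8, authorship .1....2.3
After op 3 (move_left): buffer="rqdrjqqeq" (len 9), cursors c1@0 c2@5 c3@7, authorship .1....2.3
Authorship (.=original, N=cursor N): . 1 . . . . 2 . 3
Index 0: author = original

Answer: original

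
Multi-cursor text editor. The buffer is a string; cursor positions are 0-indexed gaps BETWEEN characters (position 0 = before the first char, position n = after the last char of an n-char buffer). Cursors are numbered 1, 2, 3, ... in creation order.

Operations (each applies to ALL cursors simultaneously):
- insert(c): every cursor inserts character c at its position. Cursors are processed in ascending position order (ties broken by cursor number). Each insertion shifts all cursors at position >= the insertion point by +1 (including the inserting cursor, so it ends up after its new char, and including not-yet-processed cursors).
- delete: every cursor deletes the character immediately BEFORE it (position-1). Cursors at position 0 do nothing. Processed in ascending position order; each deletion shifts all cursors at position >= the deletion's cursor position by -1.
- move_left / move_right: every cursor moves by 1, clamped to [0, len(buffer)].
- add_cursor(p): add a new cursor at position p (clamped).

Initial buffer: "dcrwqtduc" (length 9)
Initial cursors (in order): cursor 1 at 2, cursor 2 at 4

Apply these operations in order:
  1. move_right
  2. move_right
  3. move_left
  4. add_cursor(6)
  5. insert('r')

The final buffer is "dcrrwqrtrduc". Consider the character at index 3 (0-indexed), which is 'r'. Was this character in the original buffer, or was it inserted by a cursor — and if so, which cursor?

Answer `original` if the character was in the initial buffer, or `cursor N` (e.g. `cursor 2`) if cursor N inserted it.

Answer: cursor 1

Derivation:
After op 1 (move_right): buffer="dcrwqtduc" (len 9), cursors c1@3 c2@5, authorship .........
After op 2 (move_right): buffer="dcrwqtduc" (len 9), cursors c1@4 c2@6, authorship .........
After op 3 (move_left): buffer="dcrwqtduc" (len 9), cursors c1@3 c2@5, authorship .........
After op 4 (add_cursor(6)): buffer="dcrwqtduc" (len 9), cursors c1@3 c2@5 c3@6, authorship .........
After op 5 (insert('r')): buffer="dcrrwqrtrduc" (len 12), cursors c1@4 c2@7 c3@9, authorship ...1..2.3...
Authorship (.=original, N=cursor N): . . . 1 . . 2 . 3 . . .
Index 3: author = 1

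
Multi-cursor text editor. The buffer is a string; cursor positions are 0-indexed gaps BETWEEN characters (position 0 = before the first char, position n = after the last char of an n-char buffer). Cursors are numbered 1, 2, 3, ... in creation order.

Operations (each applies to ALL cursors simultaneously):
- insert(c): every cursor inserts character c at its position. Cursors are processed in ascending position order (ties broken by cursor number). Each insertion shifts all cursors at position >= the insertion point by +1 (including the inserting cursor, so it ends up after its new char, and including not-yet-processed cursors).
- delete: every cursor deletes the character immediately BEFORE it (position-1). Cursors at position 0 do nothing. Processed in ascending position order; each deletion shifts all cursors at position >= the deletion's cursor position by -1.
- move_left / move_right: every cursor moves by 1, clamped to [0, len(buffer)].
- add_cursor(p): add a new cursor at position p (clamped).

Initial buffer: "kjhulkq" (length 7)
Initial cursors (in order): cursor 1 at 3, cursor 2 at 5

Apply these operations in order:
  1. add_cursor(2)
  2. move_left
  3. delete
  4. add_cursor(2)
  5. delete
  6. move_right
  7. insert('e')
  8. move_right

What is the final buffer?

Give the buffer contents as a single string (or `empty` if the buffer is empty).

After op 1 (add_cursor(2)): buffer="kjhulkq" (len 7), cursors c3@2 c1@3 c2@5, authorship .......
After op 2 (move_left): buffer="kjhulkq" (len 7), cursors c3@1 c1@2 c2@4, authorship .......
After op 3 (delete): buffer="hlkq" (len 4), cursors c1@0 c3@0 c2@1, authorship ....
After op 4 (add_cursor(2)): buffer="hlkq" (len 4), cursors c1@0 c3@0 c2@1 c4@2, authorship ....
After op 5 (delete): buffer="kq" (len 2), cursors c1@0 c2@0 c3@0 c4@0, authorship ..
After op 6 (move_right): buffer="kq" (len 2), cursors c1@1 c2@1 c3@1 c4@1, authorship ..
After op 7 (insert('e')): buffer="keeeeq" (len 6), cursors c1@5 c2@5 c3@5 c4@5, authorship .1234.
After op 8 (move_right): buffer="keeeeq" (len 6), cursors c1@6 c2@6 c3@6 c4@6, authorship .1234.

Answer: keeeeq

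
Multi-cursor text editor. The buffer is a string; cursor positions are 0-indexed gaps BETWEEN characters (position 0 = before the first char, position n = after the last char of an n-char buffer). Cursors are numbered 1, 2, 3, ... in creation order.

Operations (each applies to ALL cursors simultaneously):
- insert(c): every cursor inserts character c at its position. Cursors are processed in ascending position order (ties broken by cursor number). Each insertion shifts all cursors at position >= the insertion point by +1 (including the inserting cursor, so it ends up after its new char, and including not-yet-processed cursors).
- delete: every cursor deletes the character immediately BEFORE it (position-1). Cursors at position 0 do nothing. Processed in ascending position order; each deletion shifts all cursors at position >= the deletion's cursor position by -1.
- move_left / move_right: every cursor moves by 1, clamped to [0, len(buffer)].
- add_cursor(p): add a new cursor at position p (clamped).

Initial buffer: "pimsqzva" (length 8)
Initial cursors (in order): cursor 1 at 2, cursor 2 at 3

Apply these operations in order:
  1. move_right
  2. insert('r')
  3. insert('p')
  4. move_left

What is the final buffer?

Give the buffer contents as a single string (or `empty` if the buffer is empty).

After op 1 (move_right): buffer="pimsqzva" (len 8), cursors c1@3 c2@4, authorship ........
After op 2 (insert('r')): buffer="pimrsrqzva" (len 10), cursors c1@4 c2@6, authorship ...1.2....
After op 3 (insert('p')): buffer="pimrpsrpqzva" (len 12), cursors c1@5 c2@8, authorship ...11.22....
After op 4 (move_left): buffer="pimrpsrpqzva" (len 12), cursors c1@4 c2@7, authorship ...11.22....

Answer: pimrpsrpqzva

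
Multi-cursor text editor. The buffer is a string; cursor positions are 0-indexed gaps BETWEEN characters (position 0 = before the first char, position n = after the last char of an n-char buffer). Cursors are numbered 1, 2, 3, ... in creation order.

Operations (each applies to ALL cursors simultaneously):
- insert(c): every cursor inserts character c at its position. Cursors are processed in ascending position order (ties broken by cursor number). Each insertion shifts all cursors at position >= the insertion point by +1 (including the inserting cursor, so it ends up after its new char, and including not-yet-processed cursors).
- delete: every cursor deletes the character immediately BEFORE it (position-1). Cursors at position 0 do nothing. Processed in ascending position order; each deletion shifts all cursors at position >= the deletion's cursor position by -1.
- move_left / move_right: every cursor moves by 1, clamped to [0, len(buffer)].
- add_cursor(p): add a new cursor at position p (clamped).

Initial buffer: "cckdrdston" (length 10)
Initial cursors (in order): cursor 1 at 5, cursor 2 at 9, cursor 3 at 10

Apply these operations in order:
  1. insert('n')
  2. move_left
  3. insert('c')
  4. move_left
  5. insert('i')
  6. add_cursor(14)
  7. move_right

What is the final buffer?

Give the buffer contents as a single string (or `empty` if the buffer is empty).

After op 1 (insert('n')): buffer="cckdrndstonnn" (len 13), cursors c1@6 c2@11 c3@13, authorship .....1....2.3
After op 2 (move_left): buffer="cckdrndstonnn" (len 13), cursors c1@5 c2@10 c3@12, authorship .....1....2.3
After op 3 (insert('c')): buffer="cckdrcndstocnncn" (len 16), cursors c1@6 c2@12 c3@15, authorship .....11....22.33
After op 4 (move_left): buffer="cckdrcndstocnncn" (len 16), cursors c1@5 c2@11 c3@14, authorship .....11....22.33
After op 5 (insert('i')): buffer="cckdricndstoicnnicn" (len 19), cursors c1@6 c2@13 c3@17, authorship .....111....222.333
After op 6 (add_cursor(14)): buffer="cckdricndstoicnnicn" (len 19), cursors c1@6 c2@13 c4@14 c3@17, authorship .....111....222.333
After op 7 (move_right): buffer="cckdricndstoicnnicn" (len 19), cursors c1@7 c2@14 c4@15 c3@18, authorship .....111....222.333

Answer: cckdricndstoicnnicn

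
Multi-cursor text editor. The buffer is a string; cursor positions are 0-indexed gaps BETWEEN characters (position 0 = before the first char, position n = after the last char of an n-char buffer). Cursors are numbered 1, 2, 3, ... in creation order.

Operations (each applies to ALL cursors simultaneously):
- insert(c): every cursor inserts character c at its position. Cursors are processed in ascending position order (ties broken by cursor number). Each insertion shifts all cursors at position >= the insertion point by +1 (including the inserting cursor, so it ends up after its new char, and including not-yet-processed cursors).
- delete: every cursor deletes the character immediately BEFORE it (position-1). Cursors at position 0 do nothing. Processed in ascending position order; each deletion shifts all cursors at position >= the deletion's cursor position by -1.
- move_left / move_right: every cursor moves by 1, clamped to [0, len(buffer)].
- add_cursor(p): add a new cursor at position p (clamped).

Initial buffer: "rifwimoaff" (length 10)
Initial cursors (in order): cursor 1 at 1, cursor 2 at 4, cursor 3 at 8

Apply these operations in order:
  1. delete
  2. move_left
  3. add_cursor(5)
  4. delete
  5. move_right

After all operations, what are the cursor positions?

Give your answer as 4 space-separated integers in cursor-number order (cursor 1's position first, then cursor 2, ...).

After op 1 (delete): buffer="ifimoff" (len 7), cursors c1@0 c2@2 c3@5, authorship .......
After op 2 (move_left): buffer="ifimoff" (len 7), cursors c1@0 c2@1 c3@4, authorship .......
After op 3 (add_cursor(5)): buffer="ifimoff" (len 7), cursors c1@0 c2@1 c3@4 c4@5, authorship .......
After op 4 (delete): buffer="fiff" (len 4), cursors c1@0 c2@0 c3@2 c4@2, authorship ....
After op 5 (move_right): buffer="fiff" (len 4), cursors c1@1 c2@1 c3@3 c4@3, authorship ....

Answer: 1 1 3 3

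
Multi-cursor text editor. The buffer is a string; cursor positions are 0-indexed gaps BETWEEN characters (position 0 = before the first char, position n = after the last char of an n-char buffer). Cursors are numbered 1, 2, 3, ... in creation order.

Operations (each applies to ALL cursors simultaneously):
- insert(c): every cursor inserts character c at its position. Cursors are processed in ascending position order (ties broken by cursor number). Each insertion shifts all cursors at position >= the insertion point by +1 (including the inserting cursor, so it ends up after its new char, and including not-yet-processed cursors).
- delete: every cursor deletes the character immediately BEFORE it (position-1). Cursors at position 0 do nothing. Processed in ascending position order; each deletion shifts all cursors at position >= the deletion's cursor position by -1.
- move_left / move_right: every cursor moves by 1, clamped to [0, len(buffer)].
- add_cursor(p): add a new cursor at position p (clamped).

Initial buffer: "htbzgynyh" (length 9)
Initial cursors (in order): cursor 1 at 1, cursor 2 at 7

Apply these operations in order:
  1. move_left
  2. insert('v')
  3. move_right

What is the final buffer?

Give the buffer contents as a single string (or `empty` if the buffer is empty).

After op 1 (move_left): buffer="htbzgynyh" (len 9), cursors c1@0 c2@6, authorship .........
After op 2 (insert('v')): buffer="vhtbzgyvnyh" (len 11), cursors c1@1 c2@8, authorship 1......2...
After op 3 (move_right): buffer="vhtbzgyvnyh" (len 11), cursors c1@2 c2@9, authorship 1......2...

Answer: vhtbzgyvnyh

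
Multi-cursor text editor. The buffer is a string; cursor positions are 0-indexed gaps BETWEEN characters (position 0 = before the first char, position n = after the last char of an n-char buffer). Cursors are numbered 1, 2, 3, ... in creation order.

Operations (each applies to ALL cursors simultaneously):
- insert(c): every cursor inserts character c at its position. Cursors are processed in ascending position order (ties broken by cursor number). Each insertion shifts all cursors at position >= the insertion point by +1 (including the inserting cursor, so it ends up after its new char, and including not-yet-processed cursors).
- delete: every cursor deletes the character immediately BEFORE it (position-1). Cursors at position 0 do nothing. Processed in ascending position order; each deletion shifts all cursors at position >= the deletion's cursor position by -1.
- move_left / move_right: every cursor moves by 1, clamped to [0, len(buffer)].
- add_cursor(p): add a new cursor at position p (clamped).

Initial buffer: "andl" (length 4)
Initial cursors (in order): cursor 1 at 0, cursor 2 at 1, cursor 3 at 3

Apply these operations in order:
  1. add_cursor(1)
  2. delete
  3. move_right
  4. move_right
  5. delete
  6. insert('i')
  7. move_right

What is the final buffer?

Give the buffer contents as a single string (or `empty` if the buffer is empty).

After op 1 (add_cursor(1)): buffer="andl" (len 4), cursors c1@0 c2@1 c4@1 c3@3, authorship ....
After op 2 (delete): buffer="nl" (len 2), cursors c1@0 c2@0 c4@0 c3@1, authorship ..
After op 3 (move_right): buffer="nl" (len 2), cursors c1@1 c2@1 c4@1 c3@2, authorship ..
After op 4 (move_right): buffer="nl" (len 2), cursors c1@2 c2@2 c3@2 c4@2, authorship ..
After op 5 (delete): buffer="" (len 0), cursors c1@0 c2@0 c3@0 c4@0, authorship 
After op 6 (insert('i')): buffer="iiii" (len 4), cursors c1@4 c2@4 c3@4 c4@4, authorship 1234
After op 7 (move_right): buffer="iiii" (len 4), cursors c1@4 c2@4 c3@4 c4@4, authorship 1234

Answer: iiii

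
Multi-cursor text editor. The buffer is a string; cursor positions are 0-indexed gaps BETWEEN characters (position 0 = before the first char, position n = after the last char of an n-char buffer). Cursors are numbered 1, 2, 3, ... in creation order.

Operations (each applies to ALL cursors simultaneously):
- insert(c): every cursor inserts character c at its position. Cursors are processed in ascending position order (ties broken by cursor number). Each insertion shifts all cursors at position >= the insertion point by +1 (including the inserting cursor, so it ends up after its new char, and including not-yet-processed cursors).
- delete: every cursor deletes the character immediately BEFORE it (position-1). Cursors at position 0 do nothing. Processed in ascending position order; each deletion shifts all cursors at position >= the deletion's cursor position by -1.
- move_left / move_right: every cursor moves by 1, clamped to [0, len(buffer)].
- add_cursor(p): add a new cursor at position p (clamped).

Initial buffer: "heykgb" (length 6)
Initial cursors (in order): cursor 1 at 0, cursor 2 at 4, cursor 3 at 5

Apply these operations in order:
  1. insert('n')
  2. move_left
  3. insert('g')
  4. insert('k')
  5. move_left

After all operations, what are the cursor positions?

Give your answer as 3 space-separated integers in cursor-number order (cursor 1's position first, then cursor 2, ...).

After op 1 (insert('n')): buffer="nheykngnb" (len 9), cursors c1@1 c2@6 c3@8, authorship 1....2.3.
After op 2 (move_left): buffer="nheykngnb" (len 9), cursors c1@0 c2@5 c3@7, authorship 1....2.3.
After op 3 (insert('g')): buffer="gnheykgnggnb" (len 12), cursors c1@1 c2@7 c3@10, authorship 11....22.33.
After op 4 (insert('k')): buffer="gknheykgknggknb" (len 15), cursors c1@2 c2@9 c3@13, authorship 111....222.333.
After op 5 (move_left): buffer="gknheykgknggknb" (len 15), cursors c1@1 c2@8 c3@12, authorship 111....222.333.

Answer: 1 8 12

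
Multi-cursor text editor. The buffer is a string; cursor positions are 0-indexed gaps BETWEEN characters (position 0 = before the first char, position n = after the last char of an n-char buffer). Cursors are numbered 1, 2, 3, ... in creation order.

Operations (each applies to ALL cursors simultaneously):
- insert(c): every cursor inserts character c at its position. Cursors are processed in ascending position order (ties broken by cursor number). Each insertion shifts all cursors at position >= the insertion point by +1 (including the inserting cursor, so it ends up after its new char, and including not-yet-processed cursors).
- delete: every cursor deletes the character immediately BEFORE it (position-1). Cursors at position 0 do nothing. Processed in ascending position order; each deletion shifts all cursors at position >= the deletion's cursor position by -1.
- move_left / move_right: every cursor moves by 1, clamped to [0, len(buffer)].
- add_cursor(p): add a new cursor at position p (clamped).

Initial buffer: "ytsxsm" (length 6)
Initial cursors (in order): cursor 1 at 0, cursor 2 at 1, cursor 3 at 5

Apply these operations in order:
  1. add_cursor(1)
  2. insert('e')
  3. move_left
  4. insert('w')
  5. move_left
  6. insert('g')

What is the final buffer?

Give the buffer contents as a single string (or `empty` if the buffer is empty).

After op 1 (add_cursor(1)): buffer="ytsxsm" (len 6), cursors c1@0 c2@1 c4@1 c3@5, authorship ......
After op 2 (insert('e')): buffer="eyeetsxsem" (len 10), cursors c1@1 c2@4 c4@4 c3@9, authorship 1.24....3.
After op 3 (move_left): buffer="eyeetsxsem" (len 10), cursors c1@0 c2@3 c4@3 c3@8, authorship 1.24....3.
After op 4 (insert('w')): buffer="weyewwetsxswem" (len 14), cursors c1@1 c2@6 c4@6 c3@12, authorship 11.2244....33.
After op 5 (move_left): buffer="weyewwetsxswem" (len 14), cursors c1@0 c2@5 c4@5 c3@11, authorship 11.2244....33.
After op 6 (insert('g')): buffer="gweyewggwetsxsgwem" (len 18), cursors c1@1 c2@8 c4@8 c3@15, authorship 111.222444....333.

Answer: gweyewggwetsxsgwem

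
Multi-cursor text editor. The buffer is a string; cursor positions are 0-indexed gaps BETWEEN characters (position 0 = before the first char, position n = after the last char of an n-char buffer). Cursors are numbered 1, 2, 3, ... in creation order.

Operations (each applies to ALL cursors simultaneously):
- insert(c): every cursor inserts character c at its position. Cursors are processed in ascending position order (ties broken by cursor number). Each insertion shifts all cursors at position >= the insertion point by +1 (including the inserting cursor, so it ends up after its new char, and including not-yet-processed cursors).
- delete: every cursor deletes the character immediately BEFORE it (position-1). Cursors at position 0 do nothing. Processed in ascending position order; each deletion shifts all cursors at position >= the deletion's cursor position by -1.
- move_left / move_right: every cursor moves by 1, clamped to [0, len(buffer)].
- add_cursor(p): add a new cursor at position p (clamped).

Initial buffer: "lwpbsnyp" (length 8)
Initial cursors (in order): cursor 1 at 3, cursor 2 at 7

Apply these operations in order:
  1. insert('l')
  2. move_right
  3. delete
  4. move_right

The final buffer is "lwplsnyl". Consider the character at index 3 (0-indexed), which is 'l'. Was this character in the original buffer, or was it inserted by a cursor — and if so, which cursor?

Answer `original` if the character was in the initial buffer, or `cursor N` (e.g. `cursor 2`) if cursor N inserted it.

After op 1 (insert('l')): buffer="lwplbsnylp" (len 10), cursors c1@4 c2@9, authorship ...1....2.
After op 2 (move_right): buffer="lwplbsnylp" (len 10), cursors c1@5 c2@10, authorship ...1....2.
After op 3 (delete): buffer="lwplsnyl" (len 8), cursors c1@4 c2@8, authorship ...1...2
After op 4 (move_right): buffer="lwplsnyl" (len 8), cursors c1@5 c2@8, authorship ...1...2
Authorship (.=original, N=cursor N): . . . 1 . . . 2
Index 3: author = 1

Answer: cursor 1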